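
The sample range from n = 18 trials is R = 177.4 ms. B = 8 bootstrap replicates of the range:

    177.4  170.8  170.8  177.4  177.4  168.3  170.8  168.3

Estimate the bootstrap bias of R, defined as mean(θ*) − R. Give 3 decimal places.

mean(θ*) = (177.4 + 170.8 + 170.8 + 177.4 + 177.4 + 168.3 + 170.8 + 168.3) / 8 = 172.6500
bias = 172.6500 − 177.4

bias = −4.750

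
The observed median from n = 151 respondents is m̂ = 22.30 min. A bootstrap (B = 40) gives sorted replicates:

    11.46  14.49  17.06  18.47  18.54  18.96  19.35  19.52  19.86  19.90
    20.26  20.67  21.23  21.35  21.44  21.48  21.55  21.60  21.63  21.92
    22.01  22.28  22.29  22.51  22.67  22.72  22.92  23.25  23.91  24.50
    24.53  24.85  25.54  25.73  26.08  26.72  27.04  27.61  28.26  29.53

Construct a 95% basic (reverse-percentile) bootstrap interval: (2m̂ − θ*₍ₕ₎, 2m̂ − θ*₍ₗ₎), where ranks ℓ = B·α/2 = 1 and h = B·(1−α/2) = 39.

(16.34, 33.14)

Percentile endpoints at ranks 1 and 39: θ*₍1₎ = 11.46, θ*₍39₎ = 28.26.
Basic interval reflects these around m̂:
  lower = 2 × 22.30 − 28.26 = 16.34
  upper = 2 × 22.30 − 11.46 = 33.14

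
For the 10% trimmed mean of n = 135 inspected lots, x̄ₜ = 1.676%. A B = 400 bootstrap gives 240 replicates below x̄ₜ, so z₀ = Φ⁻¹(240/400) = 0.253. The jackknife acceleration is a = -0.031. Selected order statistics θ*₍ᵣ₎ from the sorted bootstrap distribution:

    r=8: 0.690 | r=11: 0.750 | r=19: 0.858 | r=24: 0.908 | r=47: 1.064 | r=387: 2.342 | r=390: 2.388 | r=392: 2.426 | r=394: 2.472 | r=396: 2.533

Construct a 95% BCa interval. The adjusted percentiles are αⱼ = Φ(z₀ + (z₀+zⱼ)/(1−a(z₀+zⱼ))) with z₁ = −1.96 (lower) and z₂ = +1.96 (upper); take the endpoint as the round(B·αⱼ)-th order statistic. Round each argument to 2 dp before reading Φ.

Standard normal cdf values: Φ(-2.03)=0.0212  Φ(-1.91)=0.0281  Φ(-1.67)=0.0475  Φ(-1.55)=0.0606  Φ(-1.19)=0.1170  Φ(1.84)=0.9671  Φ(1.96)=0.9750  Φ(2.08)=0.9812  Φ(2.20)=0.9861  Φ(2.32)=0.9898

Lower: z₀ + z₁ = 0.253 + (-1.960) = -1.707; 1 − a(z₀+z₁) = 1 − (-0.031)(-1.707) = 0.9471; argument = 0.253 + (-1.707)/0.9471 = -1.5494 → -1.55.
α₁ = Φ(-1.55) = 0.0606; rank = round(400 × 0.0606) = 24; θ*₍24₎ = 0.908.
Upper: z₀ + z₂ = 2.213; 1 − a(z₀+z₂) = 1.0686; argument = 2.3239 → 2.32; α₂ = 0.9898; rank = 396; θ*₍396₎ = 2.533.

(0.908, 2.533)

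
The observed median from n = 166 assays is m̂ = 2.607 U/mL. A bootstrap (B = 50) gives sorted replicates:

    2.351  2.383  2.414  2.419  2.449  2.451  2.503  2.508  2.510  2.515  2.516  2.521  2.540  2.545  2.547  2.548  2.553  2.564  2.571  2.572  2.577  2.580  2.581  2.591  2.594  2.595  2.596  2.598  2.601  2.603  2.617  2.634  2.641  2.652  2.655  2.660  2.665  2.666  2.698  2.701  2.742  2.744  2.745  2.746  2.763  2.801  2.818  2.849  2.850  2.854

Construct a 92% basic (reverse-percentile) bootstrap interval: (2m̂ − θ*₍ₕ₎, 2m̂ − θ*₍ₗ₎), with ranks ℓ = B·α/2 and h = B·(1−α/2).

(2.365, 2.831)

Percentile endpoints at ranks 2 and 48: θ*₍2₎ = 2.383, θ*₍48₎ = 2.849.
Basic interval reflects these around m̂:
  lower = 2 × 2.607 − 2.849 = 2.365
  upper = 2 × 2.607 − 2.383 = 2.831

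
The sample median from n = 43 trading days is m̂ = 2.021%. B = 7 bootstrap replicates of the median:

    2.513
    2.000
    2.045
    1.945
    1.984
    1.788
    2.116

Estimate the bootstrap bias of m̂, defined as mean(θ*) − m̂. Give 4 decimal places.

mean(θ*) = (2.513 + 2.000 + 2.045 + 1.945 + 1.984 + 1.788 + 2.116) / 7 = 2.05586
bias = 2.05586 − 2.021

bias = +0.0349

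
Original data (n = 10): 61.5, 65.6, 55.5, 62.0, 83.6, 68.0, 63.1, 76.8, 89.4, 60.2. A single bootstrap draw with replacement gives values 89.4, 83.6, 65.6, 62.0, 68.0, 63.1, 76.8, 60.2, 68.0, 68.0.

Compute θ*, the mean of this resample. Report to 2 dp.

θ* = 70.47

Mean = (89.4 + 83.6 + 65.6 + 62.0 + 68.0 + 63.1 + 76.8 + 60.2 + 68.0 + 68.0) / 10 = 704.70 / 10 = 70.47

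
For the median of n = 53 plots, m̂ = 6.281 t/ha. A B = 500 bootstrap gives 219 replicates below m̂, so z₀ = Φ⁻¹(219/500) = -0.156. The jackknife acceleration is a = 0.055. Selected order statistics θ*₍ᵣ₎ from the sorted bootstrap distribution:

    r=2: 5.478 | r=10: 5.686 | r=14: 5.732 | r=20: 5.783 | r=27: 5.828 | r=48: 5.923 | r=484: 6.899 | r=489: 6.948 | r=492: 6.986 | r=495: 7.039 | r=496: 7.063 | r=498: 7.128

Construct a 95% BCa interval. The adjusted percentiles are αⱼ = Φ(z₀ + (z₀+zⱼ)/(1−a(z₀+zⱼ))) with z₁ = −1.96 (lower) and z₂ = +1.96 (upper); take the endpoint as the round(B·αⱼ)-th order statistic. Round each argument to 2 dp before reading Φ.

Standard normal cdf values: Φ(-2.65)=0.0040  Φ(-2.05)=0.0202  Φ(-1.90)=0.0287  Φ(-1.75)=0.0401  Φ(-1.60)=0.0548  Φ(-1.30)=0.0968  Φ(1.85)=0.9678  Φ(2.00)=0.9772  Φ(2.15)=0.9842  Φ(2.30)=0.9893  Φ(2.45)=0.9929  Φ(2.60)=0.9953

(5.686, 6.899)

Lower: z₀ + z₁ = -0.156 + (-1.960) = -2.116; 1 − a(z₀+z₁) = 1 − (0.055)(-2.116) = 1.1164; argument = -0.156 + (-2.116)/1.1164 = -2.0514 → -2.05.
α₁ = Φ(-2.05) = 0.0202; rank = round(500 × 0.0202) = 10; θ*₍10₎ = 5.686.
Upper: z₀ + z₂ = 1.804; 1 − a(z₀+z₂) = 0.9008; argument = 1.8467 → 1.85; α₂ = 0.9678; rank = 484; θ*₍484₎ = 6.899.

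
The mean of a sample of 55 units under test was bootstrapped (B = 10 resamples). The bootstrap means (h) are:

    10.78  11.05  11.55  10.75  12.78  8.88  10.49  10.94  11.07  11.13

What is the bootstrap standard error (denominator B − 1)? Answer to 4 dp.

Bootstrap SE is the standard deviation of the 10 replicate means.
Mean of replicates: (10.78 + 11.05 + 11.55 + 10.75 + 12.78 + 8.88 + 10.49 + 10.94 + 11.07 + 11.13) / 10 = 109.42000 / 10 = 10.94200
Sum of squared deviations: (−0.16200)² + (+0.10800)² + (+0.60800)² + (−0.19200)² + (+1.83800)² + (−2.06200)² + (−0.45200)² + (−0.00200)² + (+0.12800)² + (+0.18800)² = 8.33056
Variance = 8.33056 / 9 = 0.92562
SE* = √0.92562

SE* = 0.9621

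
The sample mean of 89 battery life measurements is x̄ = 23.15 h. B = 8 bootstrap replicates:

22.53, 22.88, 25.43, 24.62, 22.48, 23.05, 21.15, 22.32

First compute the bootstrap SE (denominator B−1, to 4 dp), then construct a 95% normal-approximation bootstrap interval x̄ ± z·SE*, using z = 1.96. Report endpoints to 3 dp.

(20.490, 25.810)

Mean of replicates = 23.0575; sum of squared deviations = 12.8960; SE* = √(12.8960/7) = 1.3573
Margin = 1.96 × 1.3573 = 2.6603
Interval: 23.15 ± 2.6603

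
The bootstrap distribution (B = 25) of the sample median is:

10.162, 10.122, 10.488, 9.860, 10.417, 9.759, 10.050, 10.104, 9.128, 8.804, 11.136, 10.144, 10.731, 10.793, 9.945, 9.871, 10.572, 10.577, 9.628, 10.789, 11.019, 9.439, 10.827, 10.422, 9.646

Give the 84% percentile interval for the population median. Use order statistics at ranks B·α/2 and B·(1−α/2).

Sorted replicates: 8.804, 9.128, 9.439, 9.628, 9.646, 9.759, 9.860, 9.871, 9.945, 10.050, 10.104, 10.122, 10.144, 10.162, 10.417, 10.422, 10.488, 10.572, 10.577, 10.731, 10.789, 10.793, 10.827, 11.019, 11.136
α = 0.16; lower rank = 25 × 0.080 = 2; upper rank = 25 × 0.920 = 23.
The 2nd smallest replicate is 9.128; the 23rd is 10.827.

(9.128, 10.827)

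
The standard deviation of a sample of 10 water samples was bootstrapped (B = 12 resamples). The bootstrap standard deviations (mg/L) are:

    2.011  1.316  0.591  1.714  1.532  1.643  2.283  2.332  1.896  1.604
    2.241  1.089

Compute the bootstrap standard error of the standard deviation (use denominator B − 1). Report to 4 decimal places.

SE* = 0.5185

Bootstrap SE is the standard deviation of the 12 replicate standard deviations.
Mean of replicates: (2.011 + 1.316 + 0.591 + 1.714 + 1.532 + 1.643 + 2.283 + 2.332 + 1.896 + 1.604 + 2.241 + 1.089) / 12 = 20.25200 / 12 = 1.68767
Sum of squared deviations: (+0.32333)² + (−0.37167)² + (−1.09667)² + (+0.02633)² + (−0.15567)² + (−0.04467)² + (+0.59533)² + (+0.64433)² + (+0.20833)² + (−0.08367)² + (+0.55333)² + (−0.59867)² = 2.95685
Variance = 2.95685 / 11 = 0.26880
SE* = √0.26880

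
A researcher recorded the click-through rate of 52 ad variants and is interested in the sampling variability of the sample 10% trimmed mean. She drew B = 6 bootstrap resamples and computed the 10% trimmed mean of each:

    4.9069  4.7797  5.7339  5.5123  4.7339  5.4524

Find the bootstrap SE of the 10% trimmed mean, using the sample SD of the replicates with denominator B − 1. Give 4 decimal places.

SE* = 0.4301

Bootstrap SE is the standard deviation of the 6 replicate 10% trimmed means.
Mean of replicates: (4.9069 + 4.7797 + 5.7339 + 5.5123 + 4.7339 + 5.4524) / 6 = 31.11910 / 6 = 5.18652
Sum of squared deviations: (−0.27962)² + (−0.40682)² + (+0.54738)² + (+0.32578)² + (−0.45262)² + (+0.26588)² = 0.92500
Variance = 0.92500 / 5 = 0.18500
SE* = √0.18500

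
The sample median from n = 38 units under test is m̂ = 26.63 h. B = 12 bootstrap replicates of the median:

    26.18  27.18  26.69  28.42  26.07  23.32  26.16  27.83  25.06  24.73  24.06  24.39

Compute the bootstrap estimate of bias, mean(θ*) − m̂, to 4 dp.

bias = −0.7892

mean(θ*) = (26.18 + 27.18 + 26.69 + 28.42 + 26.07 + 23.32 + 26.16 + 27.83 + 25.06 + 24.73 + 24.06 + 24.39) / 12 = 25.84083
bias = 25.84083 − 26.63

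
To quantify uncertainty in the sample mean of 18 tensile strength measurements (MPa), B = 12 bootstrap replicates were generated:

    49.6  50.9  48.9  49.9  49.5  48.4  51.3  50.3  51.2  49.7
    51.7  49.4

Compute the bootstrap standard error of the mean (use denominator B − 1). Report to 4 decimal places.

SE* = 1.0228

Bootstrap SE is the standard deviation of the 12 replicate means.
Mean of replicates: (49.6 + 50.9 + 48.9 + 49.9 + 49.5 + 48.4 + 51.3 + 50.3 + 51.2 + 49.7 + 51.7 + 49.4) / 12 = 600.80000 / 12 = 50.06667
Sum of squared deviations: (−0.46667)² + (+0.83333)² + (−1.16667)² + (−0.16667)² + (−0.56667)² + (−1.66667)² + (+1.23333)² + (+0.23333)² + (+1.13333)² + (−0.36667)² + (+1.63333)² + (−0.66667)² = 11.50667
Variance = 11.50667 / 11 = 1.04606
SE* = √1.04606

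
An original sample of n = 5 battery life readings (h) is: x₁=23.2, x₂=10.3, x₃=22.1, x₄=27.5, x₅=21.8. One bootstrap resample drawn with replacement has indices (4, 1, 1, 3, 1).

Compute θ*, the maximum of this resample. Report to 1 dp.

θ* = 27.5

Resample values: 27.5, 23.2, 23.2, 22.1, 23.2.
Maximum = 27.5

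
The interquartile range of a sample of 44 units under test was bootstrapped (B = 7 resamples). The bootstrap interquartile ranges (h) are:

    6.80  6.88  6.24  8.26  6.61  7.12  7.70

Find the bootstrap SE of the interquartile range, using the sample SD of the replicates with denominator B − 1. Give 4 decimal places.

SE* = 0.6859

Bootstrap SE is the standard deviation of the 7 replicate interquartile ranges.
Mean of replicates: (6.80 + 6.88 + 6.24 + 8.26 + 6.61 + 7.12 + 7.70) / 7 = 49.61000 / 7 = 7.08714
Sum of squared deviations: (−0.28714)² + (−0.20714)² + (−0.84714)² + (+1.17286)² + (−0.47714)² + (+0.03286)² + (+0.61286)² = 2.82294
Variance = 2.82294 / 6 = 0.47049
SE* = √0.47049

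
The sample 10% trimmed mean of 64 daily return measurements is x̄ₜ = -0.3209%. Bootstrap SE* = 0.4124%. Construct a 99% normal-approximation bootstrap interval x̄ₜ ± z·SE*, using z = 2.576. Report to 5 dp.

Margin = 2.576 × 0.4124 = 1.062342
Interval: -0.3209 ± 1.062342

(-1.38324, 0.74144)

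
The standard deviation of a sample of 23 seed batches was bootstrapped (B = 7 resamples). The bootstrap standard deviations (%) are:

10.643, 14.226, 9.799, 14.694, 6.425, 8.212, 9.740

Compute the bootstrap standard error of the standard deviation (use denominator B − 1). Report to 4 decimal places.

Bootstrap SE is the standard deviation of the 7 replicate standard deviations.
Mean of replicates: (10.643 + 14.226 + 9.799 + 14.694 + 6.425 + 8.212 + 9.740) / 7 = 73.73900 / 7 = 10.53414
Sum of squared deviations: (+0.10886)² + (+3.69186)² + (−0.73514)² + (+4.15986)² + (−4.10914)² + (−2.32214)² + (−0.79414)² = 54.39457
Variance = 54.39457 / 6 = 9.06576
SE* = √9.06576

SE* = 3.0109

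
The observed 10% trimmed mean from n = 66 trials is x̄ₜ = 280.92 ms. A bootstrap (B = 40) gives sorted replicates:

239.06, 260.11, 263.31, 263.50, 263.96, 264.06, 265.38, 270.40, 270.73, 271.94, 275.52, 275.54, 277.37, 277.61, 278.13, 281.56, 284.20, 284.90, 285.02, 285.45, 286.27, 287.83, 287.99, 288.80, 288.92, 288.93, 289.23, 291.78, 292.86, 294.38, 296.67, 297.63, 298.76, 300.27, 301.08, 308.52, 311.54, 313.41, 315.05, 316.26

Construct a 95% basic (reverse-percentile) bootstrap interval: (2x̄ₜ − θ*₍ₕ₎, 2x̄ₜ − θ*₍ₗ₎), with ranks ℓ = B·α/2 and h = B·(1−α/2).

Percentile endpoints at ranks 1 and 39: θ*₍1₎ = 239.06, θ*₍39₎ = 315.05.
Basic interval reflects these around x̄ₜ:
  lower = 2 × 280.92 − 315.05 = 246.79
  upper = 2 × 280.92 − 239.06 = 322.78

(246.79, 322.78)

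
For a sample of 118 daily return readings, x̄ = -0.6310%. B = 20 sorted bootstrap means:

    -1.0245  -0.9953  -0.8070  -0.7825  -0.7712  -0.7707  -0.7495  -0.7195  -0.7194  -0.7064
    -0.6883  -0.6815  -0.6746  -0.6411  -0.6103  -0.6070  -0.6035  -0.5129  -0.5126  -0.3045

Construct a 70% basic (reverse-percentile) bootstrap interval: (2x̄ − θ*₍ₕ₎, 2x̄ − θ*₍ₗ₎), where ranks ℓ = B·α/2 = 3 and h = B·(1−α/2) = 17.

Percentile endpoints at ranks 3 and 17: θ*₍3₎ = -0.8070, θ*₍17₎ = -0.6035.
Basic interval reflects these around x̄:
  lower = 2 × -0.6310 − -0.6035 = -0.6585
  upper = 2 × -0.6310 − -0.8070 = -0.4550

(-0.6585, -0.4550)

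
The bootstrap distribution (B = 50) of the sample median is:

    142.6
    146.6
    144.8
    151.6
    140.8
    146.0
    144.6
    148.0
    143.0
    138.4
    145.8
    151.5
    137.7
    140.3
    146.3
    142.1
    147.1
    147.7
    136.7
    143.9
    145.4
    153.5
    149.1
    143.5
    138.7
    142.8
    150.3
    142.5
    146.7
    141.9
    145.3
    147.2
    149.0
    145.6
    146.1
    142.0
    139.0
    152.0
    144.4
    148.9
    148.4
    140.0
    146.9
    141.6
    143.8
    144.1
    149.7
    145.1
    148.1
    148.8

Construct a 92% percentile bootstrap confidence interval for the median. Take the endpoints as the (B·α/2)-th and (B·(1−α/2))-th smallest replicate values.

Sorted replicates: 136.7, 137.7, 138.4, 138.7, 139.0, 140.0, 140.3, 140.8, 141.6, 141.9, 142.0, 142.1, 142.5, 142.6, 142.8, 143.0, 143.5, 143.8, 143.9, 144.1, 144.4, 144.6, 144.8, 145.1, 145.3, 145.4, 145.6, 145.8, 146.0, 146.1, 146.3, 146.6, 146.7, 146.9, 147.1, 147.2, 147.7, 148.0, 148.1, 148.4, 148.8, 148.9, 149.0, 149.1, 149.7, 150.3, 151.5, 151.6, 152.0, 153.5
α = 0.08; lower rank = 50 × 0.040 = 2; upper rank = 50 × 0.960 = 48.
The 2nd smallest replicate is 137.7; the 48th is 151.6.

(137.7, 151.6)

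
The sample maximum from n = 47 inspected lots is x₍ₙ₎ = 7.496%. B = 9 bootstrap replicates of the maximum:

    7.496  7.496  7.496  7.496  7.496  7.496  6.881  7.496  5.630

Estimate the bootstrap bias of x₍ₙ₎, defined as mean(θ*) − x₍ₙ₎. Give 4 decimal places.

mean(θ*) = (7.496 + 7.496 + 7.496 + 7.496 + 7.496 + 7.496 + 6.881 + 7.496 + 5.630) / 9 = 7.22033
bias = 7.22033 − 7.496

bias = −0.2757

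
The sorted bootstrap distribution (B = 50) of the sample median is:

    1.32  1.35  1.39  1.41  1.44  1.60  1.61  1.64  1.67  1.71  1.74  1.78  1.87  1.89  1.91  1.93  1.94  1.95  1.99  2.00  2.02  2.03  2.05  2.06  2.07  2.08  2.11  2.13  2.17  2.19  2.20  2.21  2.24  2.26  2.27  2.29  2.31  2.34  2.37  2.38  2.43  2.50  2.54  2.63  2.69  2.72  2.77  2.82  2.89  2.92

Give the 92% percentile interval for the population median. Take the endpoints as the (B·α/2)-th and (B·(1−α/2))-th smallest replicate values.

(1.35, 2.82)

α = 0.08; lower rank = 50 × 0.040 = 2; upper rank = 50 × 0.960 = 48.
The 2nd smallest replicate is 1.35; the 48th is 2.82.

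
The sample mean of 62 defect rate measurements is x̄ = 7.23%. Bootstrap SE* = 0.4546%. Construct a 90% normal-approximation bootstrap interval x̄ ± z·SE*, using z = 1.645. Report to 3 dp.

(6.482, 7.978)

Margin = 1.645 × 0.4546 = 0.7478
Interval: 7.23 ± 0.7478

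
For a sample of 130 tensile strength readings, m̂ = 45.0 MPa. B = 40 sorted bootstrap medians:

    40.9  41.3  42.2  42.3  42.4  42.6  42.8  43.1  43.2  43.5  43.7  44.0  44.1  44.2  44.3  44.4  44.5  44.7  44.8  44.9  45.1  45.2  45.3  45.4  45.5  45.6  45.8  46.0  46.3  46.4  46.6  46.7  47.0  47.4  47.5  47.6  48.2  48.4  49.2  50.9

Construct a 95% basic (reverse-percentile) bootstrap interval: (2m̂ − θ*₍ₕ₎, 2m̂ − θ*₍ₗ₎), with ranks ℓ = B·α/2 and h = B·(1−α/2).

(40.8, 49.1)

Percentile endpoints at ranks 1 and 39: θ*₍1₎ = 40.9, θ*₍39₎ = 49.2.
Basic interval reflects these around m̂:
  lower = 2 × 45.0 − 49.2 = 40.8
  upper = 2 × 45.0 − 40.9 = 49.1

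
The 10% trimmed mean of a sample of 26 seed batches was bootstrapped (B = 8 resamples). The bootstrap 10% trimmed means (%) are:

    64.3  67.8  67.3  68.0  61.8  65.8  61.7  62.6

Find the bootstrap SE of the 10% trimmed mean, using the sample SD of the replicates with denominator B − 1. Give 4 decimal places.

Bootstrap SE is the standard deviation of the 8 replicate 10% trimmed means.
Mean of replicates: (64.3 + 67.8 + 67.3 + 68.0 + 61.8 + 65.8 + 61.7 + 62.6) / 8 = 519.30000 / 8 = 64.91250
Sum of squared deviations: (−0.61250)² + (+2.88750)² + (+2.38750)² + (+3.08750)² + (−3.11250)² + (+0.88750)² + (−3.21250)² + (−2.31250)² = 50.08875
Variance = 50.08875 / 7 = 7.15554
SE* = √7.15554

SE* = 2.6750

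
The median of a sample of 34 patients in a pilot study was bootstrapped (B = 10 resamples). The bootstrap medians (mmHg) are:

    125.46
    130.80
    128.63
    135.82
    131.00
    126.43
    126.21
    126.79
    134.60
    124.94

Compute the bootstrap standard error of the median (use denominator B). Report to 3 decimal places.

Bootstrap SE is the standard deviation of the 10 replicate medians.
Mean of replicates: (125.46 + 130.80 + 128.63 + 135.82 + 131.00 + 126.43 + 126.21 + 126.79 + 134.60 + 124.94) / 10 = 1290.6800 / 10 = 129.0680
Sum of squared deviations: (−3.6080)² + (+1.7320)² + (−0.4380)² + (+6.7520)² + (+1.9320)² + (−2.6380)² + (−2.8580)² + (−2.2780)² + (+5.5320)² + (−4.1280)² = 133.4914
Variance = 133.4914 / 10 = 13.3491
SE* = √13.3491

SE* = 3.654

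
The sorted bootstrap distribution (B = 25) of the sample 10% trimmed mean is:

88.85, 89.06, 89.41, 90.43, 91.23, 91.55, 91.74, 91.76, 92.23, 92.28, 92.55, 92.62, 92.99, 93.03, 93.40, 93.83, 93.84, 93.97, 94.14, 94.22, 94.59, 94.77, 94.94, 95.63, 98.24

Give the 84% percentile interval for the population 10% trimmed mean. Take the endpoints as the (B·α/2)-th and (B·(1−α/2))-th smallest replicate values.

α = 0.16; lower rank = 25 × 0.080 = 2; upper rank = 25 × 0.920 = 23.
The 2nd smallest replicate is 89.06; the 23rd is 94.94.

(89.06, 94.94)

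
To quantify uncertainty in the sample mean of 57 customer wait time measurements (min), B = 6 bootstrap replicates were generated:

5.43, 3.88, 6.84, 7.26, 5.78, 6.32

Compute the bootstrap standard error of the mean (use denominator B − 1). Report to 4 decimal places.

SE* = 1.2019

Bootstrap SE is the standard deviation of the 6 replicate means.
Mean of replicates: (5.43 + 3.88 + 6.84 + 7.26 + 5.78 + 6.32) / 6 = 35.51000 / 6 = 5.91833
Sum of squared deviations: (−0.48833)² + (−2.03833)² + (+0.92167)² + (+1.34167)² + (−0.13833)² + (+0.40167)² = 7.22328
Variance = 7.22328 / 5 = 1.44466
SE* = √1.44466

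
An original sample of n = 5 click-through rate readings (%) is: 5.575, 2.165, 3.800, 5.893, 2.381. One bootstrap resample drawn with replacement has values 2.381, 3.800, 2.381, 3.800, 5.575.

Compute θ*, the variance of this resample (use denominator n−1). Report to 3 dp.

Mean = 3.5874; sum of squared deviations = 6.9518
s² = 6.9518 / 4 = 1.7379

θ* = 1.738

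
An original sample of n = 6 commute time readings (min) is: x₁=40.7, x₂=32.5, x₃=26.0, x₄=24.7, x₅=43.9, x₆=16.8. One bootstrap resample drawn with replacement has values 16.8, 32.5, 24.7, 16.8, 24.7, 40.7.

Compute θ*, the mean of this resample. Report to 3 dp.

θ* = 26.033

Mean = (16.8 + 32.5 + 24.7 + 16.8 + 24.7 + 40.7) / 6 = 156.20 / 6 = 26.033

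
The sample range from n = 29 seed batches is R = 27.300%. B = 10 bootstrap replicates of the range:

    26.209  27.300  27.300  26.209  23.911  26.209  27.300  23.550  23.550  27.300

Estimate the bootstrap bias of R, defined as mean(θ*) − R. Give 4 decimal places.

mean(θ*) = (26.209 + 27.300 + 27.300 + 26.209 + 23.911 + 26.209 + 27.300 + 23.550 + 23.550 + 27.300) / 10 = 25.88380
bias = 25.88380 − 27.300

bias = −1.4162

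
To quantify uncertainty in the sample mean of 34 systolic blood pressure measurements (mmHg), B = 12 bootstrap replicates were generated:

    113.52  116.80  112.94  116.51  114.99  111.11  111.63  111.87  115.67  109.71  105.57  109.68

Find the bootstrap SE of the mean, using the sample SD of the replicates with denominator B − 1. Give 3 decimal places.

SE* = 3.288

Bootstrap SE is the standard deviation of the 12 replicate means.
Mean of replicates: (113.52 + 116.80 + 112.94 + 116.51 + 114.99 + 111.11 + 111.63 + 111.87 + 115.67 + 109.71 + 105.57 + 109.68) / 12 = 1350.0000 / 12 = 112.5000
Sum of squared deviations: (+1.0200)² + (+4.3000)² + (+0.4400)² + (+4.0100)² + (+2.4900)² + (−1.3900)² + (−0.8700)² + (−0.6300)² + (+3.1700)² + (−2.7900)² + (−6.9300)² + (−2.8200)² = 118.9004
Variance = 118.9004 / 11 = 10.8091
SE* = √10.8091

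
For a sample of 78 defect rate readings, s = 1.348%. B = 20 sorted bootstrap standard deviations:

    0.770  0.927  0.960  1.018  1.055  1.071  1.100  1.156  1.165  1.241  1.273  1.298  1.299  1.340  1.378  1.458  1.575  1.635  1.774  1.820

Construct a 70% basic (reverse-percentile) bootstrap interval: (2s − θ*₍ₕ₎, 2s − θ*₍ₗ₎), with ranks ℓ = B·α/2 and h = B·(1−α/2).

(1.121, 1.736)

Percentile endpoints at ranks 3 and 17: θ*₍3₎ = 0.960, θ*₍17₎ = 1.575.
Basic interval reflects these around s:
  lower = 2 × 1.348 − 1.575 = 1.121
  upper = 2 × 1.348 − 0.960 = 1.736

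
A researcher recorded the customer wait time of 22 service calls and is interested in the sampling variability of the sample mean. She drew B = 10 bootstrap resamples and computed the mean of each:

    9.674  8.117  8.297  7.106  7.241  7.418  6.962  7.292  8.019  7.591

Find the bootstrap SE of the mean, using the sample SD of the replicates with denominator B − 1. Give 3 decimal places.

SE* = 0.806

Bootstrap SE is the standard deviation of the 10 replicate means.
Mean of replicates: (9.674 + 8.117 + 8.297 + 7.106 + 7.241 + 7.418 + 6.962 + 7.292 + 8.019 + 7.591) / 10 = 77.7170 / 10 = 7.7717
Sum of squared deviations: (+1.9023)² + (+0.3453)² + (+0.5253)² + (−0.6657)² + (−0.5307)² + (−0.3537)² + (−0.8097)² + (−0.4797)² + (+0.2473)² + (−0.1807)² = 5.8434
Variance = 5.8434 / 9 = 0.6493
SE* = √0.6493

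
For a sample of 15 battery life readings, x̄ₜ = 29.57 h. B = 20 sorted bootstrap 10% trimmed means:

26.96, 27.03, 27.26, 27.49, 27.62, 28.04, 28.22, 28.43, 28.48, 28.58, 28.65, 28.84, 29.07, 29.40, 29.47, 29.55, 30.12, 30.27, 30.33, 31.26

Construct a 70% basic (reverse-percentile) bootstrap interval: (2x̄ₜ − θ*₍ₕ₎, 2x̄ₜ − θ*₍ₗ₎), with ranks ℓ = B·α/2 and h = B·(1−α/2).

(29.02, 31.88)

Percentile endpoints at ranks 3 and 17: θ*₍3₎ = 27.26, θ*₍17₎ = 30.12.
Basic interval reflects these around x̄ₜ:
  lower = 2 × 29.57 − 30.12 = 29.02
  upper = 2 × 29.57 − 27.26 = 31.88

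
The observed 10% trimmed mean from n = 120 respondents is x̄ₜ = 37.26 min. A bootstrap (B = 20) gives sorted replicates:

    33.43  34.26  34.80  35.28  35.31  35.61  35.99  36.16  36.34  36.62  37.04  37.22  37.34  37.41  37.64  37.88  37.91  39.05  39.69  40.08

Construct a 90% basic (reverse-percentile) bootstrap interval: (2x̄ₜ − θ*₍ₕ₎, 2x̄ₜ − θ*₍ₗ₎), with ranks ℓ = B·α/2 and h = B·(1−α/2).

(34.83, 41.09)

Percentile endpoints at ranks 1 and 19: θ*₍1₎ = 33.43, θ*₍19₎ = 39.69.
Basic interval reflects these around x̄ₜ:
  lower = 2 × 37.26 − 39.69 = 34.83
  upper = 2 × 37.26 − 33.43 = 41.09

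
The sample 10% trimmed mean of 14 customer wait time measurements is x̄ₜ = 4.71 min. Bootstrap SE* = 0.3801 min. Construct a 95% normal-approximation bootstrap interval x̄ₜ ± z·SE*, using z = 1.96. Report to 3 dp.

Margin = 1.96 × 0.3801 = 0.7450
Interval: 4.71 ± 0.7450

(3.965, 5.455)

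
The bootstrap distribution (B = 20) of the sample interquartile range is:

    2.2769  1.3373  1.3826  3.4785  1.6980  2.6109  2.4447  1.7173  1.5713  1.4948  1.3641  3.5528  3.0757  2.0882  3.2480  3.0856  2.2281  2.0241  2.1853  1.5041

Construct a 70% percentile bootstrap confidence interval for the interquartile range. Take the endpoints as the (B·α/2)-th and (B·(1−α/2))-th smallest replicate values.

Sorted replicates: 1.3373, 1.3641, 1.3826, 1.4948, 1.5041, 1.5713, 1.6980, 1.7173, 2.0241, 2.0882, 2.1853, 2.2281, 2.2769, 2.4447, 2.6109, 3.0757, 3.0856, 3.2480, 3.4785, 3.5528
α = 0.30; lower rank = 20 × 0.150 = 3; upper rank = 20 × 0.850 = 17.
The 3rd smallest replicate is 1.3826; the 17th is 3.0856.

(1.3826, 3.0856)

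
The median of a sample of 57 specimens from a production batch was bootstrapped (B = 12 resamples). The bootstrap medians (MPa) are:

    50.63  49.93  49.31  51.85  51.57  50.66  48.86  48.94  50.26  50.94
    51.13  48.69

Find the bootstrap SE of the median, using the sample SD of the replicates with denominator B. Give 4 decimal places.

SE* = 1.0380

Bootstrap SE is the standard deviation of the 12 replicate medians.
Mean of replicates: (50.63 + 49.93 + 49.31 + 51.85 + 51.57 + 50.66 + 48.86 + 48.94 + 50.26 + 50.94 + 51.13 + 48.69) / 12 = 602.77000 / 12 = 50.23083
Sum of squared deviations: (+0.39917)² + (−0.30083)² + (−0.92083)² + (+1.61917)² + (+1.33917)² + (+0.42917)² + (−1.37083)² + (−1.29083)² + (+0.02917)² + (+0.70917)² + (+0.89917)² + (−1.54083)² = 12.92889
Variance = 12.92889 / 12 = 1.07741
SE* = √1.07741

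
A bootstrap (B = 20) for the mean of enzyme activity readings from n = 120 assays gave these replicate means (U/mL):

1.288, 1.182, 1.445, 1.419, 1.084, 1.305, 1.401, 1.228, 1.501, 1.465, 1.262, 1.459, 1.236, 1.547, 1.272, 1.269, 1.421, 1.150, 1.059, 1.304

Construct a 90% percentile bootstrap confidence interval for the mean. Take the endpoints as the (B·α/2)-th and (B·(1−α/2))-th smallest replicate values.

(1.059, 1.501)

Sorted replicates: 1.059, 1.084, 1.150, 1.182, 1.228, 1.236, 1.262, 1.269, 1.272, 1.288, 1.304, 1.305, 1.401, 1.419, 1.421, 1.445, 1.459, 1.465, 1.501, 1.547
α = 0.10; lower rank = 20 × 0.050 = 1; upper rank = 20 × 0.950 = 19.
The 1st smallest replicate is 1.059; the 19th is 1.501.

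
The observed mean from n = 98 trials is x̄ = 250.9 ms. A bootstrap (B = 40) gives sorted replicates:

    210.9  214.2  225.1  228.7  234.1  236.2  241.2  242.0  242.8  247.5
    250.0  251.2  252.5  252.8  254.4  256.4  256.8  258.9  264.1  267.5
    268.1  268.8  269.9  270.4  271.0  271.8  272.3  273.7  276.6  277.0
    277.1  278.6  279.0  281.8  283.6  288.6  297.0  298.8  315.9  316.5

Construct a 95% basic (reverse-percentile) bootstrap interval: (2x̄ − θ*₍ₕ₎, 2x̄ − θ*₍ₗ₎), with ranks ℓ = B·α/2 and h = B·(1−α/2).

Percentile endpoints at ranks 1 and 39: θ*₍1₎ = 210.9, θ*₍39₎ = 315.9.
Basic interval reflects these around x̄:
  lower = 2 × 250.9 − 315.9 = 185.9
  upper = 2 × 250.9 − 210.9 = 290.9

(185.9, 290.9)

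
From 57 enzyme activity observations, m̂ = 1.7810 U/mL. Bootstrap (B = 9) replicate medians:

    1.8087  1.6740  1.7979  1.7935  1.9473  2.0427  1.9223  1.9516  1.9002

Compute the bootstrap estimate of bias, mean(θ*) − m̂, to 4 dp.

bias = +0.0899

mean(θ*) = (1.8087 + 1.6740 + 1.7979 + 1.7935 + 1.9473 + 2.0427 + 1.9223 + 1.9516 + 1.9002) / 9 = 1.87091
bias = 1.87091 − 1.7810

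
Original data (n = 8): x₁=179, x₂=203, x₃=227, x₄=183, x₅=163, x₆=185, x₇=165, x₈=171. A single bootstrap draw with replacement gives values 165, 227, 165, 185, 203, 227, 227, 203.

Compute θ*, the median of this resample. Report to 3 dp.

Sorted: 165, 165, 185, 203, 203, 227, 227, 227
Median = average of the two middle values = 203.000

θ* = 203.000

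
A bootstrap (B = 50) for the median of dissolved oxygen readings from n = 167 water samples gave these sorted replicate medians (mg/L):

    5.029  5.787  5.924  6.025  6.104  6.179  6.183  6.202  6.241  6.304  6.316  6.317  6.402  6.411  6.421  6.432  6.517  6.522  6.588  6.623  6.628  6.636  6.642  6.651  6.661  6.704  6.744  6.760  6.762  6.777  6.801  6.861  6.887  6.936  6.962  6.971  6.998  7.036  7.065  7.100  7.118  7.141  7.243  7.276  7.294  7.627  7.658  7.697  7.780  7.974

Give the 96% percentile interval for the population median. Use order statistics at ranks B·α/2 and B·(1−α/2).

α = 0.04; lower rank = 50 × 0.020 = 1; upper rank = 50 × 0.980 = 49.
The 1st smallest replicate is 5.029; the 49th is 7.780.

(5.029, 7.780)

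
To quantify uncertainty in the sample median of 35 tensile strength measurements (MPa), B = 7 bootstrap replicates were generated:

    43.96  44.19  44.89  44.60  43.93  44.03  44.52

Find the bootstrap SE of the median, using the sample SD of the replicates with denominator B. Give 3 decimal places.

Bootstrap SE is the standard deviation of the 7 replicate medians.
Mean of replicates: (43.96 + 44.19 + 44.89 + 44.60 + 43.93 + 44.03 + 44.52) / 7 = 310.1200 / 7 = 44.3029
Sum of squared deviations: (−0.3429)² + (−0.1129)² + (+0.5871)² + (+0.2971)² + (−0.3729)² + (−0.2729)² + (+0.2171)² = 0.8239
Variance = 0.8239 / 7 = 0.1177
SE* = √0.1177

SE* = 0.343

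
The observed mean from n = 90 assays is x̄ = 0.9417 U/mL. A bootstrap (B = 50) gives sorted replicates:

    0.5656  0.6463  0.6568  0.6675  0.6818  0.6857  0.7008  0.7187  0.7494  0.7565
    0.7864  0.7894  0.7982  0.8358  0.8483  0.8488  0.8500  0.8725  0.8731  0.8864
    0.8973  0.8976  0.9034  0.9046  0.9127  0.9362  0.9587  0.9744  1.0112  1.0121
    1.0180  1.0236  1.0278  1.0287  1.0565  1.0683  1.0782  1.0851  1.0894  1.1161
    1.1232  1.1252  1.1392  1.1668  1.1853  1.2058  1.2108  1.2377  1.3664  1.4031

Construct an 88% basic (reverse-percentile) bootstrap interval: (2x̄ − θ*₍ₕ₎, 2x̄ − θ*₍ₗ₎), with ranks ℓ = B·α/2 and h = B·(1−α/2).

(0.6726, 1.2266)

Percentile endpoints at ranks 3 and 47: θ*₍3₎ = 0.6568, θ*₍47₎ = 1.2108.
Basic interval reflects these around x̄:
  lower = 2 × 0.9417 − 1.2108 = 0.6726
  upper = 2 × 0.9417 − 0.6568 = 1.2266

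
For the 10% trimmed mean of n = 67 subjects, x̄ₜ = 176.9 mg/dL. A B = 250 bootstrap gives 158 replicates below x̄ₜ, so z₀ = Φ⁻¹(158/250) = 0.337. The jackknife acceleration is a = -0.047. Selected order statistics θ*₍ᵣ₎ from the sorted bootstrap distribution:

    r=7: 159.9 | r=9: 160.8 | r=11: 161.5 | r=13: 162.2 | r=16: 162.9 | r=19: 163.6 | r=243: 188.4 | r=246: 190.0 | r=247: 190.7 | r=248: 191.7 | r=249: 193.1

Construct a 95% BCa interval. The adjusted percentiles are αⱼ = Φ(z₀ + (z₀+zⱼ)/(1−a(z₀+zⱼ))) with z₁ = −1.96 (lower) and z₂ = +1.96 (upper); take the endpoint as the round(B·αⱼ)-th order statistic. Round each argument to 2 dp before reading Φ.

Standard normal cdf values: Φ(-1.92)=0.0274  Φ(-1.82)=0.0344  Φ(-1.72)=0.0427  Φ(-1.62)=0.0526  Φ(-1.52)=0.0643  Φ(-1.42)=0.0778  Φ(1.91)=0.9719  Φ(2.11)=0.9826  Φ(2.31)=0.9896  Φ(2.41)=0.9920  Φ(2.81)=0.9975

Lower: z₀ + z₁ = 0.337 + (-1.960) = -1.623; 1 − a(z₀+z₁) = 1 − (-0.047)(-1.623) = 0.9237; argument = 0.337 + (-1.623)/0.9237 = -1.4200 → -1.42.
α₁ = Φ(-1.42) = 0.0778; rank = round(250 × 0.0778) = 19; θ*₍19₎ = 163.6.
Upper: z₀ + z₂ = 2.297; 1 − a(z₀+z₂) = 1.1080; argument = 2.4102 → 2.41; α₂ = 0.9920; rank = 248; θ*₍248₎ = 191.7.

(163.6, 191.7)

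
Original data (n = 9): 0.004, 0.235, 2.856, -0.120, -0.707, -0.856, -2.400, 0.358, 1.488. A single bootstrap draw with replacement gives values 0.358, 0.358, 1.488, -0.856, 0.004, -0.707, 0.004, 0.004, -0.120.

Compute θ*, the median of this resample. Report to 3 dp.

θ* = 0.004

Sorted: -0.856, -0.707, -0.120, 0.004, 0.004, 0.004, 0.358, 0.358, 1.488
Median = middle value = 0.004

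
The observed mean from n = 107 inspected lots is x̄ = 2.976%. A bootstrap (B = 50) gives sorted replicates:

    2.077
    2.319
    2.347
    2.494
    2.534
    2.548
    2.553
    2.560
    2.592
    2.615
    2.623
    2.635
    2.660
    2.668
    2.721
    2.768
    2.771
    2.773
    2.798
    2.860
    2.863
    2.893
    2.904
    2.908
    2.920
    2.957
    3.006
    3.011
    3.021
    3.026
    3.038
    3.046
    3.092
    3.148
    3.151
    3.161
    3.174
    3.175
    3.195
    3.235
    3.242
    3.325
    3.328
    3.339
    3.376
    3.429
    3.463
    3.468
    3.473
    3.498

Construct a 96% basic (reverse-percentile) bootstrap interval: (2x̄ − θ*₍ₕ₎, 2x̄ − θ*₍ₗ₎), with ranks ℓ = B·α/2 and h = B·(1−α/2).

Percentile endpoints at ranks 1 and 49: θ*₍1₎ = 2.077, θ*₍49₎ = 3.473.
Basic interval reflects these around x̄:
  lower = 2 × 2.976 − 3.473 = 2.479
  upper = 2 × 2.976 − 2.077 = 3.875

(2.479, 3.875)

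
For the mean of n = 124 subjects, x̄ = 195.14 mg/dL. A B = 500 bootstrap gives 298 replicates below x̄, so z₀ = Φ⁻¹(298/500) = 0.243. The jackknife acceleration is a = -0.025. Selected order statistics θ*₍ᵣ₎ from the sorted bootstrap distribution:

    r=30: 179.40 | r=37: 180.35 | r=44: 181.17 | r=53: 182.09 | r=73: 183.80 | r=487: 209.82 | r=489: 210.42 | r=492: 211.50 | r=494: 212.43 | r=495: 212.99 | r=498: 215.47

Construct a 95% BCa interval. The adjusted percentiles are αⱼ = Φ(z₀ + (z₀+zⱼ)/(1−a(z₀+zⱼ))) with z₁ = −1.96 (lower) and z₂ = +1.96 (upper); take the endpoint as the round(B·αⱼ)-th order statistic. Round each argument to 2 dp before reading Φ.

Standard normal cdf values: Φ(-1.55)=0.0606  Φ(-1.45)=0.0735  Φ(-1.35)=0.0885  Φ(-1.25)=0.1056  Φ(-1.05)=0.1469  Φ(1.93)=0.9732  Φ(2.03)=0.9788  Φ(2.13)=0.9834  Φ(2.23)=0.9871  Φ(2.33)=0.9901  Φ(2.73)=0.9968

Lower: z₀ + z₁ = 0.243 + (-1.960) = -1.717; 1 − a(z₀+z₁) = 1 − (-0.025)(-1.717) = 0.9571; argument = 0.243 + (-1.717)/0.9571 = -1.5510 → -1.55.
α₁ = Φ(-1.55) = 0.0606; rank = round(500 × 0.0606) = 30; θ*₍30₎ = 179.40.
Upper: z₀ + z₂ = 2.203; 1 − a(z₀+z₂) = 1.0551; argument = 2.3310 → 2.33; α₂ = 0.9901; rank = 495; θ*₍495₎ = 212.99.

(179.40, 212.99)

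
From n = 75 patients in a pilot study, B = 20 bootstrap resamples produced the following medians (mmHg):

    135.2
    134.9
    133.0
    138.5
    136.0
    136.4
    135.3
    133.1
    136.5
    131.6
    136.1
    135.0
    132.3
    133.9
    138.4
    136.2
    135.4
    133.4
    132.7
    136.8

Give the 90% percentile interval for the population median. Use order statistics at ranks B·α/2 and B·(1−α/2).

Sorted replicates: 131.6, 132.3, 132.7, 133.0, 133.1, 133.4, 133.9, 134.9, 135.0, 135.2, 135.3, 135.4, 136.0, 136.1, 136.2, 136.4, 136.5, 136.8, 138.4, 138.5
α = 0.10; lower rank = 20 × 0.050 = 1; upper rank = 20 × 0.950 = 19.
The 1st smallest replicate is 131.6; the 19th is 138.4.

(131.6, 138.4)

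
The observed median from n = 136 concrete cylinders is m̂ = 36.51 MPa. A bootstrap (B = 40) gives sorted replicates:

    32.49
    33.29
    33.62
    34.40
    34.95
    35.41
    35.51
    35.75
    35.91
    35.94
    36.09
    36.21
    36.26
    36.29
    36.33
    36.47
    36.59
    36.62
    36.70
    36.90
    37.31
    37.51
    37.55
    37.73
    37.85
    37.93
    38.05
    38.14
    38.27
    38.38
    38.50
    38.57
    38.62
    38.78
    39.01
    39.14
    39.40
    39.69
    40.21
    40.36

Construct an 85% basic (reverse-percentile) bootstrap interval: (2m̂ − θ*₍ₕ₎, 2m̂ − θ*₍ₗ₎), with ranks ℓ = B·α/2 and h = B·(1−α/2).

Percentile endpoints at ranks 3 and 37: θ*₍3₎ = 33.62, θ*₍37₎ = 39.40.
Basic interval reflects these around m̂:
  lower = 2 × 36.51 − 39.40 = 33.62
  upper = 2 × 36.51 − 33.62 = 39.40

(33.62, 39.40)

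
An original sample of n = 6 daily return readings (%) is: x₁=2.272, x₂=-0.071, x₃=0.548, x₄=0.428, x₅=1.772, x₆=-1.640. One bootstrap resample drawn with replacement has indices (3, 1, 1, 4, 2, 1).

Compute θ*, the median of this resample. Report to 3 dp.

θ* = 1.410

Resample values: 0.548, 2.272, 2.272, 0.428, -0.071, 2.272.
Sorted: -0.071, 0.428, 0.548, 2.272, 2.272, 2.272
Median = average of the two middle values = 1.410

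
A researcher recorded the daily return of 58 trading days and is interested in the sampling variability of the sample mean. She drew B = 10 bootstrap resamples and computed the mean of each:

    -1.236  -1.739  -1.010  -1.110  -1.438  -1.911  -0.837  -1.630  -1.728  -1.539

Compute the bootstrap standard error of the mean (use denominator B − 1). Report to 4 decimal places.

SE* = 0.3550

Bootstrap SE is the standard deviation of the 10 replicate means.
Mean of replicates: ((-1.236) + (-1.739) + (-1.010) + (-1.110) + (-1.438) + (-1.911) + (-0.837) + (-1.630) + (-1.728) + (-1.539)) / 10 = -14.17800 / 10 = -1.41780
Sum of squared deviations: (+0.18180)² + (−0.32120)² + (+0.40780)² + (+0.30780)² + (−0.02020)² + (−0.49320)² + (+0.58080)² + (−0.21220)² + (−0.31020)² + (−0.12120)² = 1.13419
Variance = 1.13419 / 9 = 0.12602
SE* = √0.12602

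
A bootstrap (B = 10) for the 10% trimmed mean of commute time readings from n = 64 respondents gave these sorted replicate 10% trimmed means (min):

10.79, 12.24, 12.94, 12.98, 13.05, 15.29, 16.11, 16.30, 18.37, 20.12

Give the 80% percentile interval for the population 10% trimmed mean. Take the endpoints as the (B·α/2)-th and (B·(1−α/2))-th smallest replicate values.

α = 0.20; lower rank = 10 × 0.100 = 1; upper rank = 10 × 0.900 = 9.
The 1st smallest replicate is 10.79; the 9th is 18.37.

(10.79, 18.37)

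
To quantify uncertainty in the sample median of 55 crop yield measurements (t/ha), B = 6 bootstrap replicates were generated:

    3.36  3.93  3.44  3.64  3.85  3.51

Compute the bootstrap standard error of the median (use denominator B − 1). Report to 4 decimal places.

Bootstrap SE is the standard deviation of the 6 replicate medians.
Mean of replicates: (3.36 + 3.93 + 3.44 + 3.64 + 3.85 + 3.51) / 6 = 21.73000 / 6 = 3.62167
Sum of squared deviations: (−0.26167)² + (+0.30833)² + (−0.18167)² + (+0.01833)² + (+0.22833)² + (−0.11167)² = 0.26148
Variance = 0.26148 / 5 = 0.05230
SE* = √0.05230

SE* = 0.2287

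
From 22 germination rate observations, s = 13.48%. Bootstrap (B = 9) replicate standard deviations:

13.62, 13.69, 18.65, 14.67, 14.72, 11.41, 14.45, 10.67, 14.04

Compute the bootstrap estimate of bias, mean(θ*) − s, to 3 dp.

bias = +0.511

mean(θ*) = (13.62 + 13.69 + 18.65 + 14.67 + 14.72 + 11.41 + 14.45 + 10.67 + 14.04) / 9 = 13.9911
bias = 13.9911 − 13.48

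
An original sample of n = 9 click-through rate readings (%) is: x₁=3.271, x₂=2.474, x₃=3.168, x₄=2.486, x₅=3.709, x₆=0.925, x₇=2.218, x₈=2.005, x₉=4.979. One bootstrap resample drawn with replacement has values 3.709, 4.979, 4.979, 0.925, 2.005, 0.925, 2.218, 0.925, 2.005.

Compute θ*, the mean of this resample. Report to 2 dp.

θ* = 2.52

Mean = (3.709 + 4.979 + 4.979 + 0.925 + 2.005 + 0.925 + 2.218 + 0.925 + 2.005) / 9 = 22.6700 / 9 = 2.52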